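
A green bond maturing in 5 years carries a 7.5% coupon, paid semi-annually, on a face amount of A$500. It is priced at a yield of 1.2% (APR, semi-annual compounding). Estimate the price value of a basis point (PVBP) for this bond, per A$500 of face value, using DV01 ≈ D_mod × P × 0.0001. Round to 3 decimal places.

Periodic yield y = 0.006.
  t   CF        PV=CF/(1+0.006)^t    t·PV
  1        18.75        18.6382        18.6382
  2        18.75        18.5270        37.0540
  3        18.75        18.4165        55.2495
  4        18.75        18.3067        73.2267
  5        18.75        18.1975        90.9874
  6        18.75        18.0890       108.5337
  7        18.75        17.9811       125.8675
  8        18.75        17.8738       142.9906
  9        18.75        17.7672       159.9050
  10      518.75       488.6279     4,886.2795
  Σ                    652.4248     5,698.7320
P = 652.4248; D_Mac = 8.73469 half-year periods = 4.36735 yrs; D_mod = 4.34130 yrs.
DV01 ≈ 4.34130 × 652.4248 × 0.0001 = 0.283237.

A$0.283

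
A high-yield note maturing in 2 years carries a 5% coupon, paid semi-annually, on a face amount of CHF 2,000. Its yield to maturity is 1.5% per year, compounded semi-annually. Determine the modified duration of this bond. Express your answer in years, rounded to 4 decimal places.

1.9163 years

Periodic yield y = 0.0075. First find Macaulay duration:
  t   CF        PV=CF/(1+0.0075)^t    t·PV
  1        50.00        49.6278        49.6278
  2        50.00        49.2584        98.5167
  3        50.00        48.8917       146.6750
  4     2,050.00     1,989.6361     7,958.5442
  Σ                  2,137.4139     8,253.3637
P = 2,137.4139; Macaulay duration = 8,253.3637 / 2,137.4139 = 3.86138 half-year periods = 1.93069 years.
Modified duration = D_Mac / (1 + y) = 1.93069 / 1.0075 = 1.91632 years.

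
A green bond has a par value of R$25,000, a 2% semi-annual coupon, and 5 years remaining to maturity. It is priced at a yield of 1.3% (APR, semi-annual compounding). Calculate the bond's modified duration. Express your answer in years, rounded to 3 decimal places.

4.757 years

Periodic yield y = 0.0065. First find Macaulay duration:
  t   CF        PV=CF/(1+0.0065)^t    t·PV
  1       250.00       248.3855       248.3855
  2       250.00       246.7814       493.5628
  3       250.00       245.1877       735.5631
  4       250.00       243.6043       974.4171
  5       250.00       242.0311     1,210.1553
  6       250.00       240.4680     1,442.8081
  7       250.00       238.9151     1,672.4055
  8       250.00       237.3722     1,898.9773
  9       250.00       235.8392     2,122.5528
  10   25,250.00    23,665.9308   236,659.3080
  Σ                 25,844.5152   247,458.1355
P = 25,844.5152; Macaulay duration = 247,458.1355 / 25,844.5152 = 9.57488 half-year periods = 4.78744 years.
Modified duration = D_Mac / (1 + y) = 4.78744 / 1.0065 = 4.75652 years.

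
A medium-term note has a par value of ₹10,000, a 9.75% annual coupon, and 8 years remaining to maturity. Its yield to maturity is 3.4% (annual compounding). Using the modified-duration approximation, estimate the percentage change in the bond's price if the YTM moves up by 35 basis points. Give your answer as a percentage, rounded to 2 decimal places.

Periodic yield y = 0.034. Modified duration first:
  t   CF        PV=CF/(1+0.034)^t    t·PV
  1       975.00       942.9400       942.9400
  2       975.00       911.9343     1,823.8685
  3       975.00       881.9480     2,645.8441
  4       975.00       852.9478     3,411.7913
  5       975.00       824.9012     4,124.5059
  6       975.00       797.7768     4,786.6606
  7       975.00       771.5443     5,400.8098
  8    10,975.00     8,399.2444    67,193.9553
  Σ                 14,383.2368    90,330.3755
P = 14,383.2368; D_Mac = 6.28025 yrs; D_mod = 6.28025/(1+0.034) = 6.07375 yrs.
ΔP/P ≈ -D_mod · Δy = -6.07375 × (+0.0035) = -0.021258 = -2.1258%.

-2.13%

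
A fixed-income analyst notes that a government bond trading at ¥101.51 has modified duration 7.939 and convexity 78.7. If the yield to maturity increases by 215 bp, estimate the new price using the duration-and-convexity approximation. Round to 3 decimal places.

¥86.030

Duration effect: -D_mod·Δy = -7.939 × (+0.0215) = -0.1706885
Convexity effect: ½·C·(Δy)² = 0.5 × 78.7 × (0.0215)² = +0.0181895375
ΔP/P ≈ -0.1706885 + 0.0181895375 = -0.1524989625
New price ≈ 101.51 × (1 - 0.1524989625) = 86.029830316625.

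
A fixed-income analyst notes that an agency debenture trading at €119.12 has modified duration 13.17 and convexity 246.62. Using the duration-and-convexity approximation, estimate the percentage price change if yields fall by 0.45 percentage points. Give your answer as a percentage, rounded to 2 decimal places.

+6.18%

Duration effect: -D_mod·Δy = -13.17 × (-0.0045) = +0.059265
Convexity effect: ½·C·(Δy)² = 0.5 × 246.62 × (-0.0045)² = +0.0024970275
ΔP/P ≈ +0.059265 + 0.0024970275 = +0.0617620275
= +6.17620275%.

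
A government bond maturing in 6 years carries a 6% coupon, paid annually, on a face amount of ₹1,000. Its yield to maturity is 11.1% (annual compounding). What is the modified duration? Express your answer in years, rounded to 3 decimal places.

4.586 years

Periodic yield y = 0.111. First find Macaulay duration:
  t   CF        PV=CF/(1+0.111)^t    t·PV
  1        60.00        54.0054        54.0054
  2        60.00        48.6097        97.2194
  3        60.00        43.7531       131.2594
  4        60.00        39.3818       157.5270
  5        60.00        35.4471       177.2356
  6     1,060.00       563.6656     3,381.9934
  Σ                    784.8627     3,999.2403
P = 784.8627; Macaulay duration = 3,999.2403 / 784.8627 = 5.09546 years.
Modified duration = D_Mac / (1 + y) = 5.09546 / 1.111 = 4.58638 years.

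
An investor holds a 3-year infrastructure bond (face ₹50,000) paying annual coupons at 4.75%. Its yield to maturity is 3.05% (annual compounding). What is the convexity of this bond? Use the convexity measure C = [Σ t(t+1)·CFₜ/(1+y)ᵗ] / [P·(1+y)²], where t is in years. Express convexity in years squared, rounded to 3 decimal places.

10.645

With y = 0.0305:
  t   CF        PV=CF/(1+0.0305)^t    t·PV        t(t+1)·PV
  1     2,375.00     2,304.7065     2,304.7065       4,609.4129
  2     2,375.00     2,236.4934     4,472.9868      13,418.9604
  3    52,375.00    47,860.8104   143,582.4311     574,329.7243
  Σ                 52,402.0102   150,360.1243     592,358.0976
P = 52,402.0102.
Convexity = Σ t(t+1)·PV / [P·(1+y)²] = 592,358.0976 / (52,402.0102 × 1.061930) = 10.64487.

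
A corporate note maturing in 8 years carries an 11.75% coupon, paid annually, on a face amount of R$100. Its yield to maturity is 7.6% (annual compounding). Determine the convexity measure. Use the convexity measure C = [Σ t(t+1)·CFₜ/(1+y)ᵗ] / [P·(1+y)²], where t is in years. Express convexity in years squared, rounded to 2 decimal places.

40.37

With y = 0.076:
  t   CF        PV=CF/(1+0.076)^t    t·PV        t(t+1)·PV
  1        11.75        10.9201        10.9201          21.8401
  2        11.75        10.1488        20.2975          60.8926
  3        11.75         9.4319        28.2958         113.1833
  4        11.75         8.7657        35.0630         175.3149
  5        11.75         8.1466        40.7330         244.3981
  6        11.75         7.5712        45.4271         317.9900
  7        11.75         7.0364        49.2550         394.0397
  8       111.75        62.1941       497.5530       4,477.9770
  Σ                    124.2149       727.5445       5,805.6357
P = 124.2149.
Convexity = Σ t(t+1)·PV / [P·(1+y)²] = 5,805.6357 / (124.2149 × 1.157776) = 40.36934.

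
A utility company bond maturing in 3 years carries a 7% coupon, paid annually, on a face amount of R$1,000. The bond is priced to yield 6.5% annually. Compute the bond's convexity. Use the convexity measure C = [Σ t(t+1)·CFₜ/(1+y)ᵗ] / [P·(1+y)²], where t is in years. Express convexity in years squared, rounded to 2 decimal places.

9.69

With y = 0.065:
  t   CF        PV=CF/(1+0.065)^t    t·PV        t(t+1)·PV
  1        70.00        65.7277        65.7277         131.4554
  2        70.00        61.7161       123.4323         370.2969
  3     1,070.00       885.7985     2,657.3956      10,629.5823
  Σ                  1,013.2424     2,846.5556      11,131.3346
P = 1,013.2424.
Convexity = Σ t(t+1)·PV / [P·(1+y)²] = 11,131.3346 / (1,013.2424 × 1.134225) = 9.68578.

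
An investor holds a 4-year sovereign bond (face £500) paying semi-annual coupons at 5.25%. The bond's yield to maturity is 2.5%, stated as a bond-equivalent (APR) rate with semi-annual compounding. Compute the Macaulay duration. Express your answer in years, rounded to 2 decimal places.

Periodic yield y = 0.0125. Discount each cash flow and weight by its period:
  t   CF        PV=CF/(1+0.0125)^t    t·PV
  1       13.125        12.9630        12.9630
  2       13.125        12.8029        25.6059
  3       13.125        12.6449        37.9346
  4       13.125        12.4888        49.9550
  5       13.125        12.3346        61.6729
  6       13.125        12.1823        73.0938
  7       13.125        12.0319        84.2233
  8      513.125       464.5826     3,716.6606
  Σ                    552.0309     4,062.1090
Price P = Σ PV = 552.0309.
Macaulay duration = Σ(t·PV) / P = 4,062.1090 / 552.0309 = 7.35848 half-year periods.
In years: 7.35848 / 2 = 3.67924 years.

3.68 years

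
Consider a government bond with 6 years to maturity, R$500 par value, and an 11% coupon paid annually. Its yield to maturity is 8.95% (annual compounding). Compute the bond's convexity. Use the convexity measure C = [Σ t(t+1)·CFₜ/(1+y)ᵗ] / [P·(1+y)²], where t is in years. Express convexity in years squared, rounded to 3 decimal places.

25.737

With y = 0.0895:
  t   CF        PV=CF/(1+0.0895)^t    t·PV        t(t+1)·PV
  1        55.00        50.4819        50.4819         100.9637
  2        55.00        46.3349        92.6698         278.0094
  3        55.00        42.5286       127.5858         510.3431
  4        55.00        39.0350       156.1398         780.6992
  5        55.00        35.8283       179.1416       1,074.8498
  6       555.00       331.8406     1,991.0439      13,937.3070
  Σ                    546.0493     2,597.0628      16,682.1722
P = 546.0493.
Convexity = Σ t(t+1)·PV / [P·(1+y)²] = 16,682.1722 / (546.0493 × 1.187010) = 25.73750.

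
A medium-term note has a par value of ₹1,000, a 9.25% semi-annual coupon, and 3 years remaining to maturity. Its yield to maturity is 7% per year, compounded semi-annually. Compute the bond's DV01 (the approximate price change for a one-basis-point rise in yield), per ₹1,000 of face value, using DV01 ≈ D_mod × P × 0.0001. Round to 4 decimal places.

Periodic yield y = 0.035.
  t   CF        PV=CF/(1+0.035)^t    t·PV
  1        46.25        44.6860        44.6860
  2        46.25        43.1749        86.3497
  3        46.25        41.7149       125.1446
  4        46.25        40.3042       161.2168
  5        46.25        38.9413       194.7063
  6     1,046.25       851.1250     5,106.7503
  Σ                  1,059.9462     5,718.8537
P = 1,059.9462; D_Mac = 5.39542 half-year periods = 2.69771 yrs; D_mod = 2.60648 yrs.
DV01 ≈ 2.60648 × 1,059.9462 × 0.0001 = 0.276273.

₹0.2763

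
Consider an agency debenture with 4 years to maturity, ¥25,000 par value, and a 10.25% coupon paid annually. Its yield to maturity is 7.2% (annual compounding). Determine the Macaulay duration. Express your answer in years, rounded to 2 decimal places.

3.50 years

Periodic yield y = 0.072. Discount each cash flow and weight by its year:
  t   CF        PV=CF/(1+0.072)^t    t·PV
  1     2,562.50     2,390.3918     2,390.3918
  2     2,562.50     2,229.8431     4,459.6862
  3     2,562.50     2,080.0775     6,240.2325
  4    27,562.50    20,870.8177    83,483.2709
  Σ                 27,571.1301    96,573.5814
Price P = Σ PV = 27,571.1301.
Macaulay duration = Σ(t·PV) / P = 96,573.5814 / 27,571.1301 = 3.50271 years.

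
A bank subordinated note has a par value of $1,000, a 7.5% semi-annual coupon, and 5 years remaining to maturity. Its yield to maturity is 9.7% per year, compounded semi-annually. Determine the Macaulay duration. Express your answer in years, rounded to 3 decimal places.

4.220 years

Periodic yield y = 0.0485. Discount each cash flow and weight by its period:
  t   CF        PV=CF/(1+0.0485)^t    t·PV
  1        37.50        35.7654        35.7654
  2        37.50        34.1110        68.2220
  3        37.50        32.5331        97.5994
  4        37.50        31.0283       124.1131
  5        37.50        29.5930       147.9650
  6        37.50        28.2241       169.3448
  7        37.50        26.9186       188.4301
  8        37.50        25.6734       205.3874
  9        37.50        24.4859       220.3727
  10    1,037.50       646.1060     6,461.0598
  Σ                    914.4388     7,718.2597
Price P = Σ PV = 914.4388.
Macaulay duration = Σ(t·PV) / P = 7,718.2597 / 914.4388 = 8.44043 half-year periods.
In years: 8.44043 / 2 = 4.22022 years.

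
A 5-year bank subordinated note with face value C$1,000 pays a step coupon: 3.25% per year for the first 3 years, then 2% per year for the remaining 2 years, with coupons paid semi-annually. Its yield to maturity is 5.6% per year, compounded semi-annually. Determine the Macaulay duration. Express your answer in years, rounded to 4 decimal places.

4.6407 years

Periodic yield y = 0.028. Discount each cash flow and weight by its period:
  t   CF        PV=CF/(1+0.028)^t    t·PV
  1        16.25        15.8074        15.8074
  2        16.25        15.3768        30.7537
  3        16.25        14.9580        44.8741
  4        16.25        14.5506        58.2024
  5        16.25        14.1543        70.7714
  6        16.25        13.7688        82.6125
  7        10.00         8.2423        57.6961
  8        10.00         8.0178        64.1424
  9        10.00         7.7994        70.1947
  10    1,010.00       766.2848     7,662.8483
  Σ                    878.9602     8,157.9029
Price P = Σ PV = 878.9602.
Macaulay duration = Σ(t·PV) / P = 8,157.9029 / 878.9602 = 9.28131 half-year periods.
In years: 9.28131 / 2 = 4.64066 years.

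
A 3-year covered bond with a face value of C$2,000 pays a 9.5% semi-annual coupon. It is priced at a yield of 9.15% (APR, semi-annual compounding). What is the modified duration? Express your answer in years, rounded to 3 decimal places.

2.564 years

Periodic yield y = 0.04575. First find Macaulay duration:
  t   CF        PV=CF/(1+0.04575)^t    t·PV
  1        95.00        90.8439        90.8439
  2        95.00        86.8696       173.7392
  3        95.00        83.0692       249.2076
  4        95.00        79.4350       317.7402
  5        95.00        75.9599       379.7994
  6     2,095.00     1,601.8313     9,610.9881
  Σ                  2,018.0089    10,822.3183
P = 2,018.0089; Macaulay duration = 10,822.3183 / 2,018.0089 = 5.36287 half-year periods = 2.68143 years.
Modified duration = D_Mac / (1 + y) = 2.68143 / 1.04575 = 2.56413 years.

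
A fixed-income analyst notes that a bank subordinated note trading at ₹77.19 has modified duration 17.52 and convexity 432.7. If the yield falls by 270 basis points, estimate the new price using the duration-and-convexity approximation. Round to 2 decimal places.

Duration effect: -D_mod·Δy = -17.52 × (-0.027) = +0.473040
Convexity effect: ½·C·(Δy)² = 0.5 × 432.7 × (-0.027)² = +0.15771915
ΔP/P ≈ +0.473040 + 0.15771915 = +0.63075915
New price ≈ 77.19 × (1 + 0.63075915) = 125.8782987885.

₹125.88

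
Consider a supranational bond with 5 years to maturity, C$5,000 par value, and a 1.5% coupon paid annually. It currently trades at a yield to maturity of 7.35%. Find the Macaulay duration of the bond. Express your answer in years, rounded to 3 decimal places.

4.829 years

Periodic yield y = 0.0735. Discount each cash flow and weight by its year:
  t   CF        PV=CF/(1+0.0735)^t    t·PV
  1        75.00        69.8649        69.8649
  2        75.00        65.0814       130.1629
  3        75.00        60.6255       181.8764
  4        75.00        56.4746       225.8984
  5     5,075.00     3,559.8017    17,799.0084
  Σ                  3,811.8481    18,406.8109
Price P = Σ PV = 3,811.8481.
Macaulay duration = Σ(t·PV) / P = 18,406.8109 / 3,811.8481 = 4.82884 years.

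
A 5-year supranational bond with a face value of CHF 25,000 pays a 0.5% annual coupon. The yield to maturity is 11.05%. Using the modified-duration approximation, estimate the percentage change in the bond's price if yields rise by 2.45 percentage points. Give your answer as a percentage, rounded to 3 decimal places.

Periodic yield y = 0.1105. Modified duration first:
  t   CF        PV=CF/(1+0.1105)^t    t·PV
  1       125.00       112.5619       112.5619
  2       125.00       101.3615       202.7229
  3       125.00        91.2755       273.8266
  4       125.00        82.1932       328.7727
  5    25,125.00    14,876.9278    74,384.6391
  Σ                 15,264.3199    75,302.5232
P = 15,264.3199; D_Mac = 4.93324 yrs; D_mod = 4.93324/(1+0.1105) = 4.44236 yrs.
ΔP/P ≈ -D_mod · Δy = -4.44236 × (+0.0245) = -0.108838 = -10.8838%.

-10.884%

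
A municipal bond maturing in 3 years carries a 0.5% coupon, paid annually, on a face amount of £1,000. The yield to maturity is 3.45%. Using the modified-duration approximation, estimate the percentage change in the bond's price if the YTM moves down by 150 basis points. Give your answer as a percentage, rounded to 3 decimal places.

Periodic yield y = 0.0345. Modified duration first:
  t   CF        PV=CF/(1+0.0345)^t    t·PV
  1         5.00         4.8333         4.8333
  2         5.00         4.6721         9.3441
  3     1,005.00       907.7674     2,723.3022
  Σ                    917.2727     2,737.4796
P = 917.2727; D_Mac = 2.98437 yrs; D_mod = 2.98437/(1+0.0345) = 2.88484 yrs.
ΔP/P ≈ -D_mod · Δy = -2.88484 × (-0.015) = +0.043273 = +4.3273%.

+4.327%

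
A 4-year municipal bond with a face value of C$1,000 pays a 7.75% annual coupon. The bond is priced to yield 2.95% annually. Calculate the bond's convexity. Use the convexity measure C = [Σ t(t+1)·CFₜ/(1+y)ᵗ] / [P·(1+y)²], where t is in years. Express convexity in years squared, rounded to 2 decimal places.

16.51

With y = 0.0295:
  t   CF        PV=CF/(1+0.0295)^t    t·PV        t(t+1)·PV
  1        77.50        75.2793        75.2793         150.5585
  2        77.50        73.1222       146.2443         438.7329
  3        77.50        71.0269       213.0806         852.3224
  4     1,077.50       959.2060     3,836.8239      19,184.1195
  Σ                  1,178.6343     4,271.4281      20,625.7333
P = 1,178.6343.
Convexity = Σ t(t+1)·PV / [P·(1+y)²] = 20,625.7333 / (1,178.6343 × 1.059870) = 16.51116.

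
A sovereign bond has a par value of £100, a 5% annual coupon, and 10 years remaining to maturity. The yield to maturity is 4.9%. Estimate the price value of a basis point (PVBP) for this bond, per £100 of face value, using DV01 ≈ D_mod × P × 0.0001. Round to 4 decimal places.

Periodic yield y = 0.049.
  t   CF        PV=CF/(1+0.049)^t    t·PV
  1         5.00         4.7664         4.7664
  2         5.00         4.5438         9.0876
  3         5.00         4.3316        12.9947
  4         5.00         4.1292        16.5169
  5         5.00         3.9363        19.6817
  6         5.00         3.7525        22.5148
  7         5.00         3.5772        25.0403
  8         5.00         3.4101        27.2807
  9         5.00         3.2508        29.2572
  10      105.00        65.0780       650.7803
  Σ                    100.7759       817.9207
P = 100.7759; D_Mac = 8.11623 yrs; D_mod = 7.73711 yrs.
DV01 ≈ 7.73711 × 100.7759 × 0.0001 = 0.077971.

£0.0780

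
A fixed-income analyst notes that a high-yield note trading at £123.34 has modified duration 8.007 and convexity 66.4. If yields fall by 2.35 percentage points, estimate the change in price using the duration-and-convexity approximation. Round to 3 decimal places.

+£25.470

Duration effect: -D_mod·Δy = -8.007 × (-0.0235) = +0.1881645
Convexity effect: ½·C·(Δy)² = 0.5 × 66.4 × (-0.0235)² = +0.0183347
ΔP/P ≈ +0.1881645 + 0.0183347 = +0.2064992
ΔP ≈ 123.34 × (+0.2064992) = +25.469611328.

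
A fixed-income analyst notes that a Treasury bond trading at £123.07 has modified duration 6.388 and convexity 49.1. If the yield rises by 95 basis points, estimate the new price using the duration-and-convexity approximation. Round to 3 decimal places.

£115.874

Duration effect: -D_mod·Δy = -6.388 × (+0.0095) = -0.060686
Convexity effect: ½·C·(Δy)² = 0.5 × 49.1 × (0.0095)² = +0.0022156375
ΔP/P ≈ -0.060686 + 0.0022156375 = -0.0584703625
New price ≈ 123.07 × (1 - 0.0584703625) = 115.874052487125.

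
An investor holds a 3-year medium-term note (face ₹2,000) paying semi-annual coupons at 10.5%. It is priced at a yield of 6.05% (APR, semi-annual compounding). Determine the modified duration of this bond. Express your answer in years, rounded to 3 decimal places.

Periodic yield y = 0.03025. First find Macaulay duration:
  t   CF        PV=CF/(1+0.03025)^t    t·PV
  1       105.00       101.9170       101.9170
  2       105.00        98.9245       197.8491
  3       105.00        96.0199       288.0598
  4       105.00        93.2006       372.8025
  5       105.00        90.4641       452.3204
  6     2,105.00     1,760.3392    10,562.0352
  Σ                  2,240.8654    11,974.9840
P = 2,240.8654; Macaulay duration = 11,974.9840 / 2,240.8654 = 5.34391 half-year periods = 2.67196 years.
Modified duration = D_Mac / (1 + y) = 2.67196 / 1.03025 = 2.59350 years.

2.594 years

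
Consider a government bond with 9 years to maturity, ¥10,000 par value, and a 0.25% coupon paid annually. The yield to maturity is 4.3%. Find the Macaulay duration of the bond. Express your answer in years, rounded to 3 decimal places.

8.888 years

Periodic yield y = 0.043. Discount each cash flow and weight by its year:
  t   CF        PV=CF/(1+0.043)^t    t·PV
  1        25.00        23.9693        23.9693
  2        25.00        22.9811        45.9623
  3        25.00        22.0337        66.1010
  4        25.00        21.1253        84.5012
  5        25.00        20.2544       101.2718
  6        25.00        19.4193       116.5160
  7        25.00        18.6187       130.3310
  8        25.00        17.8511       142.8090
  9    10,025.00     6,863.1834    61,768.6508
  Σ                  7,029.4364    62,480.1123
Price P = Σ PV = 7,029.4364.
Macaulay duration = Σ(t·PV) / P = 62,480.1123 / 7,029.4364 = 8.88835 years.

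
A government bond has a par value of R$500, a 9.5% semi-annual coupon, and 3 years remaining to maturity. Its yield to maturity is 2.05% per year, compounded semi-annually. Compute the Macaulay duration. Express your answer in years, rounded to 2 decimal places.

Periodic yield y = 0.01025. Discount each cash flow and weight by its period:
  t   CF        PV=CF/(1+0.01025)^t    t·PV
  1        23.75        23.5090        23.5090
  2        23.75        23.2705        46.5410
  3        23.75        23.0344        69.1032
  4        23.75        22.8007        91.2028
  5        23.75        22.5694       112.8468
  6       523.75       492.6641     2,955.9844
  Σ                    607.8481     3,299.1873
Price P = Σ PV = 607.8481.
Macaulay duration = Σ(t·PV) / P = 3,299.1873 / 607.8481 = 5.42765 half-year periods.
In years: 5.42765 / 2 = 2.71383 years.

2.71 years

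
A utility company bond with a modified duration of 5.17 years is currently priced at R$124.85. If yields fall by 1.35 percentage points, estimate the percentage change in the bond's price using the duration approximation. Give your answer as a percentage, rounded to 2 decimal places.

+6.98%

Duration approximation: ΔP/P ≈ -D_mod · Δy = -5.17 × (-0.0135) = +0.069795.
As a percentage: +6.9795%.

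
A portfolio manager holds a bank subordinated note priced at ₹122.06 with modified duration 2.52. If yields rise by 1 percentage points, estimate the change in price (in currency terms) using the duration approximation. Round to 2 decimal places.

Duration approximation: ΔP/P ≈ -D_mod · Δy = -2.52 × (+0.01) = -0.025200.
ΔP ≈ 122.06 × (-0.025200) = -3.075912.

-₹3.08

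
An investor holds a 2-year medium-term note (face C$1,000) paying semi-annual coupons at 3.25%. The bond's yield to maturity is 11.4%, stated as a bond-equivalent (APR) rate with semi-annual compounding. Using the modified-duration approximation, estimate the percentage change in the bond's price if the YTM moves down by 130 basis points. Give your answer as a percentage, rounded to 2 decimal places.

Periodic yield y = 0.057. Modified duration first:
  t   CF        PV=CF/(1+0.057)^t    t·PV
  1        16.25        15.3737        15.3737
  2        16.25        14.5447        29.0893
  3        16.25        13.7603        41.2809
  4     1,016.25       814.1428     3,256.5714
  Σ                    857.8215     3,342.3153
P = 857.8215; D_Mac = 3.89628 half-year periods = 1.94814 yrs; D_mod = 1.94814/(1+0.057) = 1.84309 yrs.
ΔP/P ≈ -D_mod · Δy = -1.84309 × (-0.013) = +0.023960 = +2.3960%.

+2.40%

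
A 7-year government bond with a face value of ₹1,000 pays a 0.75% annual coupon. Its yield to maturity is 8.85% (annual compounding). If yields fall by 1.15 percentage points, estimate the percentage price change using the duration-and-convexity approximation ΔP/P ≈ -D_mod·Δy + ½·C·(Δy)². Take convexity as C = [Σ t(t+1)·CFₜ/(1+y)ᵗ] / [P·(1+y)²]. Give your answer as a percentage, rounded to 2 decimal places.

+7.47%

With y = 0.0885:
  t   CF        PV=CF/(1+0.0885)^t    t·PV        t(t+1)·PV
  1         7.50         6.8902         6.8902          13.7804
  2         7.50         6.3300        12.6600          37.9801
  3         7.50         5.8154        17.4461          69.7842
  4         7.50         5.3425        21.3701         106.8507
  5         7.50         4.9082        24.5408         147.2449
  6         7.50         4.5091        27.0546         189.3825
  7     1,007.50       556.4755     3,895.3283      31,162.6260
  Σ                    590.2709     4,005.2902      31,727.6490
P = 590.2709; D_Mac = 6.78551 yrs; D_mod = 6.23382 yrs; C = 45.36592.
Duration effect: -6.23382 × (-0.0115) = +0.071689
Convexity effect: 0.5 × 45.36592 × (-0.0115)² = +0.0029998
ΔP/P ≈ +0.071689 + 0.0029998 = +0.074689 = +7.4689%.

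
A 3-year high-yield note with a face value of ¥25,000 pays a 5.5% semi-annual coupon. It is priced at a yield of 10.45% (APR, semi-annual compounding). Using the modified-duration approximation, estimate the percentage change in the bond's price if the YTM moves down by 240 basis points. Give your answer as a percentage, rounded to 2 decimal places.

Periodic yield y = 0.05225. Modified duration first:
  t   CF        PV=CF/(1+0.05225)^t    t·PV
  1       687.50       653.3618       653.3618
  2       687.50       620.9188     1,241.8377
  3       687.50       590.0868     1,770.2604
  4       687.50       560.7857     2,243.1430
  5       687.50       532.9396     2,664.6982
  6    25,687.50    18,923.7949   113,542.7695
  Σ                 21,881.8878   122,116.0706
P = 21,881.8878; D_Mac = 5.58069 half-year periods = 2.79035 yrs; D_mod = 2.79035/(1+0.05225) = 2.65179 yrs.
ΔP/P ≈ -D_mod · Δy = -2.65179 × (-0.024) = +0.063643 = +6.3643%.

+6.36%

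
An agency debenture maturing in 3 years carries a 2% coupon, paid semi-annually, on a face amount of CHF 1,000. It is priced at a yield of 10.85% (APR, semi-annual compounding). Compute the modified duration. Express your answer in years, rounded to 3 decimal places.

2.765 years

Periodic yield y = 0.05425. First find Macaulay duration:
  t   CF        PV=CF/(1+0.05425)^t    t·PV
  1        10.00         9.4854         9.4854
  2        10.00         8.9973        17.9946
  3        10.00         8.5343        25.6030
  4        10.00         8.0952        32.3806
  5        10.00         7.6786        38.3930
  6     1,010.00       735.6305     4,413.7829
  Σ                    778.4213     4,537.6395
P = 778.4213; Macaulay duration = 4,537.6395 / 778.4213 = 5.82928 half-year periods = 2.91464 years.
Modified duration = D_Mac / (1 + y) = 2.91464 / 1.05425 = 2.76466 years.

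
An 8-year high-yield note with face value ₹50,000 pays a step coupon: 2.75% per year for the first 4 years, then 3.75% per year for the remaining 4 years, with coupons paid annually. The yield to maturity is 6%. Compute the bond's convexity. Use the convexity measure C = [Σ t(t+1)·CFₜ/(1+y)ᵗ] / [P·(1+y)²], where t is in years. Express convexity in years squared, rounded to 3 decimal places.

55.113

With y = 0.06:
  t   CF        PV=CF/(1+0.06)^t    t·PV        t(t+1)·PV
  1     1,375.00     1,297.1698     1,297.1698       2,594.3396
  2     1,375.00     1,223.7451     2,447.4902       7,342.4706
  3     1,375.00     1,154.4765     3,463.4295      13,853.7182
  4     1,375.00     1,089.1288     4,356.5151      21,782.5757
  5     1,875.00     1,401.1091     7,005.5454      42,033.2722
  6     1,875.00     1,321.8010     7,930.8061      55,515.6426
  7     1,875.00     1,246.9821     8,728.8746      69,830.9969
  8    51,875.00    32,547.0168   260,376.1341   2,343,385.2070
  Σ                 41,281.4292   295,605.9649   2,556,338.2228
P = 41,281.4292.
Convexity = Σ t(t+1)·PV / [P·(1+y)²] = 2,556,338.2228 / (41,281.4292 × 1.123600) = 55.11272.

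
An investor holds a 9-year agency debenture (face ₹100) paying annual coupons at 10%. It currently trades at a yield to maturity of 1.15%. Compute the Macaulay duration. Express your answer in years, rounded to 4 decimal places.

Periodic yield y = 0.0115. Discount each cash flow and weight by its year:
  t   CF        PV=CF/(1+0.0115)^t    t·PV
  1        10.00         9.8863         9.8863
  2        10.00         9.7739        19.5478
  3        10.00         9.6628        28.9884
  4        10.00         9.5529        38.2117
  5        10.00         9.4443        47.2216
  6        10.00         9.3369        56.0217
  7        10.00         9.2308        64.6155
  8        10.00         9.1258        73.0067
  9       110.00        99.2430       893.1866
  Σ                    175.2568     1,230.6863
Price P = Σ PV = 175.2568.
Macaulay duration = Σ(t·PV) / P = 1,230.6863 / 175.2568 = 7.02219 years.

7.0222 years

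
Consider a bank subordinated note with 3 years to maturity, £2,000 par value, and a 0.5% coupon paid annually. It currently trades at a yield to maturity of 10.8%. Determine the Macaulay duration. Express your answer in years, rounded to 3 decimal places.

Periodic yield y = 0.108. Discount each cash flow and weight by its year:
  t   CF        PV=CF/(1+0.108)^t    t·PV
  1        10.00         9.0253         9.0253
  2        10.00         8.1456        16.2911
  3     2,010.00     1,477.6677     4,433.0031
  Σ                  1,494.8385     4,458.3194
Price P = Σ PV = 1,494.8385.
Macaulay duration = Σ(t·PV) / P = 4,458.3194 / 1,494.8385 = 2.98248 years.

2.982 years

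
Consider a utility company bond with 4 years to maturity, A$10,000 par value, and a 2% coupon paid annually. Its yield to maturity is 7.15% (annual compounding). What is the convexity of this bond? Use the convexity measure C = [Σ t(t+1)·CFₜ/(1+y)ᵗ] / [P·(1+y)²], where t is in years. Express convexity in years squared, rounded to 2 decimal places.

16.67

With y = 0.0715:
  t   CF        PV=CF/(1+0.0715)^t    t·PV        t(t+1)·PV
  1       200.00       186.6542       186.6542         373.3084
  2       200.00       174.1990       348.3980       1,045.1940
  3       200.00       162.5749       487.7247       1,950.8987
  4    10,200.00     7,738.0489    30,952.1956     154,760.9781
  Σ                  8,261.4770    31,974.9725     158,130.3792
P = 8,261.4770.
Convexity = Σ t(t+1)·PV / [P·(1+y)²] = 158,130.3792 / (8,261.4770 × 1.148112) = 16.67145.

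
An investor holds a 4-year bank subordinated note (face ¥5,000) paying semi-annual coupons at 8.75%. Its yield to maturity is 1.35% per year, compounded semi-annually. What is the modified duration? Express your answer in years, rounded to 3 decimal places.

Periodic yield y = 0.00675. First find Macaulay duration:
  t   CF        PV=CF/(1+0.00675)^t    t·PV
  1       218.75       217.2833       217.2833
  2       218.75       215.8265       431.6530
  3       218.75       214.3794       643.1383
  4       218.75       212.9421       851.7684
  5       218.75       211.5144     1,057.5718
  6       218.75       210.0962     1,260.5773
  7       218.75       208.6876     1,460.8130
  8     5,218.75     4,945.3085    39,562.4678
  Σ                  6,436.0380    45,485.2730
P = 6,436.0380; Macaulay duration = 45,485.2730 / 6,436.0380 = 7.06728 half-year periods = 3.53364 years.
Modified duration = D_Mac / (1 + y) = 3.53364 / 1.00675 = 3.50995 years.

3.510 years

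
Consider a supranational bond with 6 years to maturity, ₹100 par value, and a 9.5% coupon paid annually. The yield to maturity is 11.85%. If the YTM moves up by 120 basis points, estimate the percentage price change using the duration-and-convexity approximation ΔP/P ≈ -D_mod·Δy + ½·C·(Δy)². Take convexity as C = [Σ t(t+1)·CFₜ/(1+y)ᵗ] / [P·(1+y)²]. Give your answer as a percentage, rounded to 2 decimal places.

-4.94%

With y = 0.1185:
  t   CF        PV=CF/(1+0.1185)^t    t·PV        t(t+1)·PV
  1         9.50         8.4935         8.4935          16.9870
  2         9.50         7.5937        15.1873          45.5620
  3         9.50         6.7892        20.3675          81.4698
  4         9.50         6.0699        24.2795         121.3975
  5         9.50         5.4268        27.1340         162.8039
  6       109.50        55.9240       335.5440       2,348.8078
  Σ                     90.2970       431.0058       2,777.0281
P = 90.2970; D_Mac = 4.77320 yrs; D_mod = 4.26750 yrs; C = 24.58300.
Duration effect: -4.26750 × (+0.012) = -0.051210
Convexity effect: 0.5 × 24.58300 × (0.012)² = +0.0017700
ΔP/P ≈ -0.051210 + 0.0017700 = -0.049440 = -4.9440%.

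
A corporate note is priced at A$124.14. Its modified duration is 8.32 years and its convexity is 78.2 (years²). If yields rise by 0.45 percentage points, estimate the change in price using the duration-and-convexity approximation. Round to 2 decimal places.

Duration effect: -D_mod·Δy = -8.32 × (+0.0045) = -0.037440
Convexity effect: ½·C·(Δy)² = 0.5 × 78.2 × (0.0045)² = +0.000791775
ΔP/P ≈ -0.037440 + 0.000791775 = -0.036648225
ΔP ≈ 124.14 × (-0.036648225) = -4.5495106515.

-A$4.55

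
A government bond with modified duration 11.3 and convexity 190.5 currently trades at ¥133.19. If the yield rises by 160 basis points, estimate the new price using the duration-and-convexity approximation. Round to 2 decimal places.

¥112.36

Duration effect: -D_mod·Δy = -11.3 × (+0.016) = -0.180800
Convexity effect: ½·C·(Δy)² = 0.5 × 190.5 × (0.016)² = +0.0243840
ΔP/P ≈ -0.180800 + 0.0243840 = -0.156416
New price ≈ 133.19 × (1 - 0.156416) = 112.35695296.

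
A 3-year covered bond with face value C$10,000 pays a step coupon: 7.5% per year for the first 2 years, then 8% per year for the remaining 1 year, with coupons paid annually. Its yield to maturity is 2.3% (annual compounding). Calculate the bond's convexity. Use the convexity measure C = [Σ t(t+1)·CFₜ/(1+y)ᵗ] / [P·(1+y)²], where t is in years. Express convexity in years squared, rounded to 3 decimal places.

With y = 0.023:
  t   CF        PV=CF/(1+0.023)^t    t·PV        t(t+1)·PV
  1       750.00       733.1378       733.1378       1,466.2757
  2       750.00       716.6548     1,433.3095       4,299.9286
  3    10,800.00    10,087.8091    30,263.4272     121,053.7090
  Σ                 11,537.6017    32,429.8746     126,819.9133
P = 11,537.6017.
Convexity = Σ t(t+1)·PV / [P·(1+y)²] = 126,819.9133 / (11,537.6017 × 1.046529) = 10.50318.

10.503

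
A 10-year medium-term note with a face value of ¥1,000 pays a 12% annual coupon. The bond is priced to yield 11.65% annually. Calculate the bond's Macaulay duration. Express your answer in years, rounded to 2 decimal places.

Periodic yield y = 0.1165. Discount each cash flow and weight by its year:
  t   CF        PV=CF/(1+0.1165)^t    t·PV
  1       120.00       107.4787       107.4787
  2       120.00        96.2640       192.5280
  3       120.00        86.2194       258.6582
  4       120.00        77.2229       308.8918
  5       120.00        69.1652       345.8260
  6       120.00        61.9482       371.6894
  7       120.00        55.4843       388.3901
  8       120.00        49.6949       397.5588
  9       120.00        44.5095       400.5855
  10    1,120.00       372.0752     3,720.7522
  Σ                  1,020.0624     6,492.3587
Price P = Σ PV = 1,020.0624.
Macaulay duration = Σ(t·PV) / P = 6,492.3587 / 1,020.0624 = 6.36467 years.

6.36 years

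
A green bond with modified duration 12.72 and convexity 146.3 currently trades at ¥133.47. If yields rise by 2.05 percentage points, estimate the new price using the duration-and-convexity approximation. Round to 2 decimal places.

¥102.77

Duration effect: -D_mod·Δy = -12.72 × (+0.0205) = -0.260760
Convexity effect: ½·C·(Δy)² = 0.5 × 146.3 × (0.0205)² = +0.0307412875
ΔP/P ≈ -0.260760 + 0.0307412875 = -0.2300187125
New price ≈ 133.47 × (1 - 0.2300187125) = 102.769402442625.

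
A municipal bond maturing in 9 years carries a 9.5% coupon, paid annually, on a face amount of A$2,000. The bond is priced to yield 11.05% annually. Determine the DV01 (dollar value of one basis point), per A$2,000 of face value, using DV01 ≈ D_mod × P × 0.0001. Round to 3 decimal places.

A$1.039

Periodic yield y = 0.1105.
  t   CF        PV=CF/(1+0.1105)^t    t·PV
  1       190.00       171.0941       171.0941
  2       190.00       154.0694       308.1389
  3       190.00       138.7388       416.2164
  4       190.00       124.9336       499.7345
  5       190.00       112.5021       562.5107
  6       190.00       101.3076       607.8459
  7       190.00        91.2271       638.5894
  8       190.00        82.1495       657.1963
  9     2,190.00       852.6623     7,673.9605
  Σ                  1,828.6846    11,535.2866
P = 1,828.6846; D_Mac = 6.30797 yrs; D_mod = 5.68030 yrs.
DV01 ≈ 5.68030 × 1,828.6846 × 0.0001 = 1.038747.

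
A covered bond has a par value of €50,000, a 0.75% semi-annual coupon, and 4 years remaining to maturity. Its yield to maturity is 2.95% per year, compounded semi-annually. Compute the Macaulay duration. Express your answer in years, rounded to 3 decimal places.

Periodic yield y = 0.01475. Discount each cash flow and weight by its period:
  t   CF        PV=CF/(1+0.01475)^t    t·PV
  1       187.50       184.7746       184.7746
  2       187.50       182.0888       364.1775
  3       187.50       179.4420       538.3260
  4       187.50       176.8337       707.3348
  5       187.50       174.2633       871.3166
  6       187.50       171.7303     1,030.3818
  7       187.50       169.2341     1,184.6386
  8    50,187.50    44,639.8866   357,119.0928
  Σ                 45,878.2533   362,000.0427
Price P = Σ PV = 45,878.2533.
Macaulay duration = Σ(t·PV) / P = 362,000.0427 / 45,878.2533 = 7.89045 half-year periods.
In years: 7.89045 / 2 = 3.94522 years.

3.945 years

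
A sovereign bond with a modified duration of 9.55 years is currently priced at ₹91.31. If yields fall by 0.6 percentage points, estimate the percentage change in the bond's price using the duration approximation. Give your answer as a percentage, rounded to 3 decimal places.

Duration approximation: ΔP/P ≈ -D_mod · Δy = -9.55 × (-0.006) = +0.057300.
As a percentage: +5.7300%.

+5.730%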